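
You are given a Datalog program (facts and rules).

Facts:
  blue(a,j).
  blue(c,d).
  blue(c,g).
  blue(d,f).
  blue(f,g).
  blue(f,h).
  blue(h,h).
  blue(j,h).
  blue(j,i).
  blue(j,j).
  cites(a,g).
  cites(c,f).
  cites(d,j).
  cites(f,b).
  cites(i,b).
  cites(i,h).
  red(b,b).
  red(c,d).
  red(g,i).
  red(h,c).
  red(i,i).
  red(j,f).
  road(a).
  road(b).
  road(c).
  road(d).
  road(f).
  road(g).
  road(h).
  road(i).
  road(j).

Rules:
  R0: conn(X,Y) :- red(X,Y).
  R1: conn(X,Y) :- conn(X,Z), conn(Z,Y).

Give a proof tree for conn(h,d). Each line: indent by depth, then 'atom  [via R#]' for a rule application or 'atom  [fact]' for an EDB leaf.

conn(h,d)  [via R1]
  conn(h,c)  [via R0]
    red(h,c)  [fact]
  conn(c,d)  [via R0]
    red(c,d)  [fact]

round 1: derive conn(b,b) via R0 from red(b,b)
round 1: derive conn(c,d) via R0 from red(c,d)
round 1: derive conn(g,i) via R0 from red(g,i)
round 1: derive conn(h,c) via R0 from red(h,c)
round 1: derive conn(i,i) via R0 from red(i,i)
round 1: derive conn(j,f) via R0 from red(j,f)
round 2: derive conn(h,d) via R1 from conn(h,c), conn(c,d)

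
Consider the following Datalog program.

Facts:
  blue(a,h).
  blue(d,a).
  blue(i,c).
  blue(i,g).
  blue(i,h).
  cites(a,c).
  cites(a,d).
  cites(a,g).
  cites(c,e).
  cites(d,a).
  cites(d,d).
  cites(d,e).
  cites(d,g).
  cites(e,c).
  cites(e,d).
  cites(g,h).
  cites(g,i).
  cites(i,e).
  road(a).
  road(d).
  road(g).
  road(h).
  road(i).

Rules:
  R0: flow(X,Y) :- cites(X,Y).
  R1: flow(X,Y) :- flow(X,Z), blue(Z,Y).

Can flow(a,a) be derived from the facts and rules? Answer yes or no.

round 1: derive flow(a,c) via R0 from cites(a,c)
round 1: derive flow(a,d) via R0 from cites(a,d)
round 1: derive flow(a,g) via R0 from cites(a,g)
round 1: derive flow(c,e) via R0 from cites(c,e)
round 1: derive flow(d,a) via R0 from cites(d,a)
round 1: derive flow(d,d) via R0 from cites(d,d)
round 1: derive flow(d,e) via R0 from cites(d,e)
round 1: derive flow(d,g) via R0 from cites(d,g)
round 1: derive flow(e,c) via R0 from cites(e,c)
round 1: derive flow(e,d) via R0 from cites(e,d)
round 1: derive flow(g,h) via R0 from cites(g,h)
round 1: derive flow(g,i) via R0 from cites(g,i)
round 1: derive flow(i,e) via R0 from cites(i,e)
round 2: derive flow(a,a) via R1 from flow(a,d), blue(d,a)
round 2: derive flow(d,h) via R1 from flow(d,a), blue(a,h)
round 2: derive flow(e,a) via R1 from flow(e,d), blue(d,a)
round 2: derive flow(g,c) via R1 from flow(g,i), blue(i,c)
round 2: derive flow(g,g) via R1 from flow(g,i), blue(i,g)
round 3: derive flow(a,h) via R1 from flow(a,a), blue(a,h)
round 3: derive flow(e,h) via R1 from flow(e,a), blue(a,h)

yes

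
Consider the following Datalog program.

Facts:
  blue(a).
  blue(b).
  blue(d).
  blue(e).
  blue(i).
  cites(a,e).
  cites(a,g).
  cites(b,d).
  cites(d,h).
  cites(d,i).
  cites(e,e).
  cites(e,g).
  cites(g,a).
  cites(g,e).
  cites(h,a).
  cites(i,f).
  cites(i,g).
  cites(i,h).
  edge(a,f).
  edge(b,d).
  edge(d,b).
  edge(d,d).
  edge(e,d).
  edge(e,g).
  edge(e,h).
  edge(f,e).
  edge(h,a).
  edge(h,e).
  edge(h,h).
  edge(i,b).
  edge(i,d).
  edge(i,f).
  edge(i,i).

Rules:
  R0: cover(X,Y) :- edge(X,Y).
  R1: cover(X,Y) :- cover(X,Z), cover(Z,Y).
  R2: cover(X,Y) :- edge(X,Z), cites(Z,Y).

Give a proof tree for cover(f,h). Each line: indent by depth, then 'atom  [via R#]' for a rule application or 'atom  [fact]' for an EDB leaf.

cover(f,h)  [via R1]
  cover(f,e)  [via R0]
    edge(f,e)  [fact]
  cover(e,h)  [via R0]
    edge(e,h)  [fact]

round 1: derive cover(a,f) via R0 from edge(a,f)
round 1: derive cover(b,d) via R0 from edge(b,d)
round 1: derive cover(d,b) via R0 from edge(d,b)
round 1: derive cover(d,d) via R0 from edge(d,d)
round 1: derive cover(e,d) via R0 from edge(e,d)
round 1: derive cover(e,g) via R0 from edge(e,g)
round 1: derive cover(e,h) via R0 from edge(e,h)
round 1: derive cover(f,e) via R0 from edge(f,e)
round 1: derive cover(h,a) via R0 from edge(h,a)
round 1: derive cover(h,e) via R0 from edge(h,e)
round 1: derive cover(h,h) via R0 from edge(h,h)
round 1: derive cover(i,b) via R0 from edge(i,b)
round 1: derive cover(i,d) via R0 from edge(i,d)
round 1: derive cover(i,f) via R0 from edge(i,f)
round 1: derive cover(i,i) via R0 from edge(i,i)
round 1: derive cover(b,h) via R2 from edge(b,d), cites(d,h)
round 1: derive cover(b,i) via R2 from edge(b,d), cites(d,i)
round 1: derive cover(d,h) via R2 from edge(d,d), cites(d,h)
round 1: derive cover(d,i) via R2 from edge(d,d), cites(d,i)
round 1: derive cover(e,a) via R2 from edge(e,g), cites(g,a)
round 1: derive cover(e,e) via R2 from edge(e,g), cites(g,e)
round 1: derive cover(e,i) via R2 from edge(e,d), cites(d,i)
round 1: derive cover(f,g) via R2 from edge(f,e), cites(e,g)
round 1: derive cover(h,g) via R2 from edge(h,a), cites(a,g)
round 1: derive cover(i,g) via R2 from edge(i,i), cites(i,g)
round 1: derive cover(i,h) via R2 from edge(i,d), cites(d,h)
round 2: derive cover(a,e) via R1 from cover(a,f), cover(f,e)
round 2: derive cover(a,g) via R1 from cover(a,f), cover(f,g)
round 2: derive cover(b,a) via R1 from cover(b,h), cover(h,a)
round 2: derive cover(b,b) via R1 from cover(b,d), cover(d,b)
round 2: derive cover(b,e) via R1 from cover(b,h), cover(h,e)
round 2: derive cover(b,f) via R1 from cover(b,i), cover(i,f)
round 2: derive cover(b,g) via R1 from cover(b,h), cover(h,g)
round 2: derive cover(d,a) via R1 from cover(d,h), cover(h,a)
round 2: derive cover(d,e) via R1 from cover(d,h), cover(h,e)
round 2: derive cover(d,f) via R1 from cover(d,i), cover(i,f)
round 2: derive cover(d,g) via R1 from cover(d,h), cover(h,g)
round 2: derive cover(e,b) via R1 from cover(e,d), cover(d,b)
round 2: derive cover(e,f) via R1 from cover(e,a), cover(a,f)
round 2: derive cover(f,a) via R1 from cover(f,e), cover(e,a)
round 2: derive cover(f,d) via R1 from cover(f,e), cover(e,d)
round 2: derive cover(f,h) via R1 from cover(f,e), cover(e,h)
round 2: derive cover(f,i) via R1 from cover(f,e), cover(e,i)
round 2: derive cover(h,d) via R1 from cover(h,e), cover(e,d)
round 2: derive cover(h,f) via R1 from cover(h,a), cover(a,f)
round 2: derive cover(h,i) via R1 from cover(h,e), cover(e,i)
round 2: derive cover(i,a) via R1 from cover(i,h), cover(h,a)
round 2: derive cover(i,e) via R1 from cover(i,f), cover(f,e)
round 3: derive cover(a,a) via R1 from cover(a,e), cover(e,a)
round 3: derive cover(a,b) via R1 from cover(a,e), cover(e,b)
round 3: derive cover(a,d) via R1 from cover(a,e), cover(e,d)
round 3: derive cover(a,h) via R1 from cover(a,e), cover(e,h)
round 3: derive cover(a,i) via R1 from cover(a,e), cover(e,i)
round 3: derive cover(f,b) via R1 from cover(f,d), cover(d,b)
round 3: derive cover(f,f) via R1 from cover(f,a), cover(a,f)
round 3: derive cover(h,b) via R1 from cover(h,d), cover(d,b)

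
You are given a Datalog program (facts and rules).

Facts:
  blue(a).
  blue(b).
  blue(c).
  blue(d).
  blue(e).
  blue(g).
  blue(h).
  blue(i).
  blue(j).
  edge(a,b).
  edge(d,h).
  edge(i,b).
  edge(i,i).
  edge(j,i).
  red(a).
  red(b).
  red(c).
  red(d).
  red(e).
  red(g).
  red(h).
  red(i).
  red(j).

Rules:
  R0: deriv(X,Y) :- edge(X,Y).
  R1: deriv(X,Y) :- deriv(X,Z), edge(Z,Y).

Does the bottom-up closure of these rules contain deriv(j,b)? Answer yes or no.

round 1: derive deriv(a,b) via R0 from edge(a,b)
round 1: derive deriv(d,h) via R0 from edge(d,h)
round 1: derive deriv(i,b) via R0 from edge(i,b)
round 1: derive deriv(i,i) via R0 from edge(i,i)
round 1: derive deriv(j,i) via R0 from edge(j,i)
round 2: derive deriv(j,b) via R1 from deriv(j,i), edge(i,b)

yes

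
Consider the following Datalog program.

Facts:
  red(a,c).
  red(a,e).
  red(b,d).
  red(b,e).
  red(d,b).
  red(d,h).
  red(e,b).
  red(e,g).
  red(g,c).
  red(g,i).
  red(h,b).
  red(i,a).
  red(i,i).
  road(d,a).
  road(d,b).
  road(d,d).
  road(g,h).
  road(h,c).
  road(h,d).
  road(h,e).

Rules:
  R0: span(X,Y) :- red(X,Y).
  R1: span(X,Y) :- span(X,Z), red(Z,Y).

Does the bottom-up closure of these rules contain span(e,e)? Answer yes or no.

round 1: derive span(a,c) via R0 from red(a,c)
round 1: derive span(a,e) via R0 from red(a,e)
round 1: derive span(b,d) via R0 from red(b,d)
round 1: derive span(b,e) via R0 from red(b,e)
round 1: derive span(d,b) via R0 from red(d,b)
round 1: derive span(d,h) via R0 from red(d,h)
round 1: derive span(e,b) via R0 from red(e,b)
round 1: derive span(e,g) via R0 from red(e,g)
round 1: derive span(g,c) via R0 from red(g,c)
round 1: derive span(g,i) via R0 from red(g,i)
round 1: derive span(h,b) via R0 from red(h,b)
round 1: derive span(i,a) via R0 from red(i,a)
round 1: derive span(i,i) via R0 from red(i,i)
round 2: derive span(a,b) via R1 from span(a,e), red(e,b)
round 2: derive span(a,g) via R1 from span(a,e), red(e,g)
round 2: derive span(b,b) via R1 from span(b,d), red(d,b)
round 2: derive span(b,g) via R1 from span(b,e), red(e,g)
round 2: derive span(b,h) via R1 from span(b,d), red(d,h)
round 2: derive span(d,d) via R1 from span(d,b), red(b,d)
round 2: derive span(d,e) via R1 from span(d,b), red(b,e)
round 2: derive span(e,c) via R1 from span(e,g), red(g,c)
round 2: derive span(e,d) via R1 from span(e,b), red(b,d)
round 2: derive span(e,e) via R1 from span(e,b), red(b,e)
round 2: derive span(e,i) via R1 from span(e,g), red(g,i)
round 2: derive span(g,a) via R1 from span(g,i), red(i,a)
round 2: derive span(h,d) via R1 from span(h,b), red(b,d)
round 2: derive span(h,e) via R1 from span(h,b), red(b,e)
round 2: derive span(i,c) via R1 from span(i,a), red(a,c)
round 2: derive span(i,e) via R1 from span(i,a), red(a,e)
round 3: derive span(a,d) via R1 from span(a,b), red(b,d)
round 3: derive span(a,i) via R1 from span(a,g), red(g,i)
round 3: derive span(b,c) via R1 from span(b,g), red(g,c)
round 3: derive span(b,i) via R1 from span(b,g), red(g,i)
round 3: derive span(d,g) via R1 from span(d,e), red(e,g)
round 3: derive span(e,a) via R1 from span(e,i), red(i,a)
round 3: derive span(e,h) via R1 from span(e,d), red(d,h)
round 3: derive span(g,e) via R1 from span(g,a), red(a,e)
round 3: derive span(h,g) via R1 from span(h,e), red(e,g)
round 3: derive span(h,h) via R1 from span(h,d), red(d,h)
round 3: derive span(i,b) via R1 from span(i,e), red(e,b)
round 3: derive span(i,g) via R1 from span(i,e), red(e,g)
round 4: derive span(a,a) via R1 from span(a,i), red(i,a)
round 4: derive span(a,h) via R1 from span(a,d), red(d,h)
round 4: derive span(b,a) via R1 from span(b,i), red(i,a)
round 4: derive span(d,c) via R1 from span(d,g), red(g,c)
round 4: derive span(d,i) via R1 from span(d,g), red(g,i)
round 4: derive span(g,b) via R1 from span(g,e), red(e,b)
round 4: derive span(g,g) via R1 from span(g,e), red(e,g)
round 4: derive span(h,c) via R1 from span(h,g), red(g,c)
round 4: derive span(h,i) via R1 from span(h,g), red(g,i)
round 4: derive span(i,d) via R1 from span(i,b), red(b,d)
round 5: derive span(d,a) via R1 from span(d,i), red(i,a)
round 5: derive span(g,d) via R1 from span(g,b), red(b,d)
round 5: derive span(h,a) via R1 from span(h,i), red(i,a)
round 5: derive span(i,h) via R1 from span(i,d), red(d,h)
round 6: derive span(g,h) via R1 from span(g,d), red(d,h)

yes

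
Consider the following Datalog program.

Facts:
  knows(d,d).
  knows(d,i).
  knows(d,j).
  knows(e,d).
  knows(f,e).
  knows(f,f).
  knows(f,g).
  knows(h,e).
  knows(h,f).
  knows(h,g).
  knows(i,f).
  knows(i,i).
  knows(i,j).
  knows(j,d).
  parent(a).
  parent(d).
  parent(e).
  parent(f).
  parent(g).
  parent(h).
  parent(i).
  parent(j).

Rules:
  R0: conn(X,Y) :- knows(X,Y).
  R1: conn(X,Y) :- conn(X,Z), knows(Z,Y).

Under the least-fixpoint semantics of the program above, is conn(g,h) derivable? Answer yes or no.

round 1: derive conn(d,d) via R0 from knows(d,d)
round 1: derive conn(d,i) via R0 from knows(d,i)
round 1: derive conn(d,j) via R0 from knows(d,j)
round 1: derive conn(e,d) via R0 from knows(e,d)
round 1: derive conn(f,e) via R0 from knows(f,e)
round 1: derive conn(f,f) via R0 from knows(f,f)
round 1: derive conn(f,g) via R0 from knows(f,g)
round 1: derive conn(h,e) via R0 from knows(h,e)
round 1: derive conn(h,f) via R0 from knows(h,f)
round 1: derive conn(h,g) via R0 from knows(h,g)
round 1: derive conn(i,f) via R0 from knows(i,f)
round 1: derive conn(i,i) via R0 from knows(i,i)
round 1: derive conn(i,j) via R0 from knows(i,j)
round 1: derive conn(j,d) via R0 from knows(j,d)
round 2: derive conn(d,f) via R1 from conn(d,i), knows(i,f)
round 2: derive conn(e,i) via R1 from conn(e,d), knows(d,i)
round 2: derive conn(e,j) via R1 from conn(e,d), knows(d,j)
round 2: derive conn(f,d) via R1 from conn(f,e), knows(e,d)
round 2: derive conn(h,d) via R1 from conn(h,e), knows(e,d)
round 2: derive conn(i,d) via R1 from conn(i,j), knows(j,d)
round 2: derive conn(i,e) via R1 from conn(i,f), knows(f,e)
round 2: derive conn(i,g) via R1 from conn(i,f), knows(f,g)
round 2: derive conn(j,i) via R1 from conn(j,d), knows(d,i)
round 2: derive conn(j,j) via R1 from conn(j,d), knows(d,j)
round 3: derive conn(d,e) via R1 from conn(d,f), knows(f,e)
round 3: derive conn(d,g) via R1 from conn(d,f), knows(f,g)
round 3: derive conn(e,f) via R1 from conn(e,i), knows(i,f)
round 3: derive conn(f,i) via R1 from conn(f,d), knows(d,i)
round 3: derive conn(f,j) via R1 from conn(f,d), knows(d,j)
round 3: derive conn(h,i) via R1 from conn(h,d), knows(d,i)
round 3: derive conn(h,j) via R1 from conn(h,d), knows(d,j)
round 3: derive conn(j,f) via R1 from conn(j,i), knows(i,f)
round 4: derive conn(e,e) via R1 from conn(e,f), knows(f,e)
round 4: derive conn(e,g) via R1 from conn(e,f), knows(f,g)
round 4: derive conn(j,e) via R1 from conn(j,f), knows(f,e)
round 4: derive conn(j,g) via R1 from conn(j,f), knows(f,g)

no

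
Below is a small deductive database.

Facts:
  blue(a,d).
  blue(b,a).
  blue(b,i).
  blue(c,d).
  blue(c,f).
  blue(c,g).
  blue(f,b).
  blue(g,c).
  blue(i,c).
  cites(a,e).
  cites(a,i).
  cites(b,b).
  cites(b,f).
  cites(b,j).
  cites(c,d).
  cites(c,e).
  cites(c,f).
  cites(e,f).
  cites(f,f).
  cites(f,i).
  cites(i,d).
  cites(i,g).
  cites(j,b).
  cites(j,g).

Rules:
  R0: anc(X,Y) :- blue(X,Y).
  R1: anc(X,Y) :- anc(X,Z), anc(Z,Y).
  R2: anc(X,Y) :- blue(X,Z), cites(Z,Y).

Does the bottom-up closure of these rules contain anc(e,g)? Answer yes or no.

no

round 1: derive anc(a,d) via R0 from blue(a,d)
round 1: derive anc(b,a) via R0 from blue(b,a)
round 1: derive anc(b,i) via R0 from blue(b,i)
round 1: derive anc(c,d) via R0 from blue(c,d)
round 1: derive anc(c,f) via R0 from blue(c,f)
round 1: derive anc(c,g) via R0 from blue(c,g)
round 1: derive anc(f,b) via R0 from blue(f,b)
round 1: derive anc(g,c) via R0 from blue(g,c)
round 1: derive anc(i,c) via R0 from blue(i,c)
round 1: derive anc(b,d) via R2 from blue(b,i), cites(i,d)
round 1: derive anc(b,e) via R2 from blue(b,a), cites(a,e)
round 1: derive anc(b,g) via R2 from blue(b,i), cites(i,g)
round 1: derive anc(c,i) via R2 from blue(c,f), cites(f,i)
round 1: derive anc(f,f) via R2 from blue(f,b), cites(b,f)
round 1: derive anc(f,j) via R2 from blue(f,b), cites(b,j)
round 1: derive anc(g,d) via R2 from blue(g,c), cites(c,d)
round 1: derive anc(g,e) via R2 from blue(g,c), cites(c,e)
round 1: derive anc(g,f) via R2 from blue(g,c), cites(c,f)
round 1: derive anc(i,d) via R2 from blue(i,c), cites(c,d)
round 1: derive anc(i,e) via R2 from blue(i,c), cites(c,e)
round 1: derive anc(i,f) via R2 from blue(i,c), cites(c,f)
round 2: derive anc(b,c) via R1 from anc(b,g), anc(g,c)
round 2: derive anc(b,f) via R1 from anc(b,g), anc(g,f)
round 2: derive anc(c,b) via R1 from anc(c,f), anc(f,b)
round 2: derive anc(c,c) via R1 from anc(c,g), anc(g,c)
round 2: derive anc(c,e) via R1 from anc(c,g), anc(g,e)
round 2: derive anc(c,j) via R1 from anc(c,f), anc(f,j)
round 2: derive anc(f,a) via R1 from anc(f,b), anc(b,a)
round 2: derive anc(f,d) via R1 from anc(f,b), anc(b,d)
round 2: derive anc(f,e) via R1 from anc(f,b), anc(b,e)
round 2: derive anc(f,g) via R1 from anc(f,b), anc(b,g)
round 2: derive anc(f,i) via R1 from anc(f,b), anc(b,i)
round 2: derive anc(g,b) via R1 from anc(g,f), anc(f,b)
round 2: derive anc(g,g) via R1 from anc(g,c), anc(c,g)
round 2: derive anc(g,i) via R1 from anc(g,c), anc(c,i)
round 2: derive anc(g,j) via R1 from anc(g,f), anc(f,j)
round 2: derive anc(i,b) via R1 from anc(i,f), anc(f,b)
round 2: derive anc(i,g) via R1 from anc(i,c), anc(c,g)
round 2: derive anc(i,i) via R1 from anc(i,c), anc(c,i)
round 2: derive anc(i,j) via R1 from anc(i,f), anc(f,j)
round 3: derive anc(b,b) via R1 from anc(b,c), anc(c,b)
round 3: derive anc(b,j) via R1 from anc(b,c), anc(c,j)
round 3: derive anc(c,a) via R1 from anc(c,b), anc(b,a)
round 3: derive anc(f,c) via R1 from anc(f,b), anc(b,c)
round 3: derive anc(g,a) via R1 from anc(g,b), anc(b,a)
round 3: derive anc(i,a) via R1 from anc(i,b), anc(b,a)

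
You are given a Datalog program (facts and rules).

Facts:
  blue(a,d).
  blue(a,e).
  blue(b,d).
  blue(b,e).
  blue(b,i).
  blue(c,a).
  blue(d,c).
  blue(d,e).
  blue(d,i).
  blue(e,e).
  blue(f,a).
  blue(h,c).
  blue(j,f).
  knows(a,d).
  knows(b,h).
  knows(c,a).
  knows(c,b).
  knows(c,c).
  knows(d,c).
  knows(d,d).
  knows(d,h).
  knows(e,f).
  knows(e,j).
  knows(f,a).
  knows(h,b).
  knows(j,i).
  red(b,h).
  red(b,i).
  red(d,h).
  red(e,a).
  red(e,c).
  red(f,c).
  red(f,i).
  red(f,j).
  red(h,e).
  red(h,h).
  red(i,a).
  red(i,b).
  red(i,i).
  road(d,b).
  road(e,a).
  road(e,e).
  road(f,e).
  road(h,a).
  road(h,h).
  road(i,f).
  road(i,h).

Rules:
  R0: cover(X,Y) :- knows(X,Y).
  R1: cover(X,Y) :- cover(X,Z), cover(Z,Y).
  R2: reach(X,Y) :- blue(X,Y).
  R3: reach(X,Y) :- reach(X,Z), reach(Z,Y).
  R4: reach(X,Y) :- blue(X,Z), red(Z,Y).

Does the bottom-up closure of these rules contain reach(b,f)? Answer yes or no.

no

round 1: derive reach(a,d) via R2 from blue(a,d)
round 1: derive reach(a,e) via R2 from blue(a,e)
round 1: derive reach(b,d) via R2 from blue(b,d)
round 1: derive reach(b,e) via R2 from blue(b,e)
round 1: derive reach(b,i) via R2 from blue(b,i)
round 1: derive reach(c,a) via R2 from blue(c,a)
round 1: derive reach(d,c) via R2 from blue(d,c)
round 1: derive reach(d,e) via R2 from blue(d,e)
round 1: derive reach(d,i) via R2 from blue(d,i)
round 1: derive reach(e,e) via R2 from blue(e,e)
round 1: derive reach(f,a) via R2 from blue(f,a)
round 1: derive reach(h,c) via R2 from blue(h,c)
round 1: derive reach(j,f) via R2 from blue(j,f)
round 1: derive reach(a,a) via R4 from blue(a,e), red(e,a)
round 1: derive reach(a,c) via R4 from blue(a,e), red(e,c)
round 1: derive reach(a,h) via R4 from blue(a,d), red(d,h)
round 1: derive reach(b,a) via R4 from blue(b,e), red(e,a)
round 1: derive reach(b,b) via R4 from blue(b,i), red(i,b)
round 1: derive reach(b,c) via R4 from blue(b,e), red(e,c)
round 1: derive reach(b,h) via R4 from blue(b,d), red(d,h)
round 1: derive reach(d,a) via R4 from blue(d,e), red(e,a)
round 1: derive reach(d,b) via R4 from blue(d,i), red(i,b)
round 1: derive reach(e,a) via R4 from blue(e,e), red(e,a)
round 1: derive reach(e,c) via R4 from blue(e,e), red(e,c)
round 1: derive reach(j,c) via R4 from blue(j,f), red(f,c)
round 1: derive reach(j,i) via R4 from blue(j,f), red(f,i)
round 1: derive reach(j,j) via R4 from blue(j,f), red(f,j)
round 2: derive reach(a,b) via R3 from reach(a,d), reach(d,b)
round 2: derive reach(a,i) via R3 from reach(a,d), reach(d,i)
round 2: derive reach(c,c) via R3 from reach(c,a), reach(a,c)
round 2: derive reach(c,d) via R3 from reach(c,a), reach(a,d)
round 2: derive reach(c,e) via R3 from reach(c,a), reach(a,e)
round 2: derive reach(c,h) via R3 from reach(c,a), reach(a,h)
round 2: derive reach(d,d) via R3 from reach(d,a), reach(a,d)
round 2: derive reach(d,h) via R3 from reach(d,a), reach(a,h)
round 2: derive reach(e,d) via R3 from reach(e,a), reach(a,d)
round 2: derive reach(e,h) via R3 from reach(e,a), reach(a,h)
round 2: derive reach(f,c) via R3 from reach(f,a), reach(a,c)
round 2: derive reach(f,d) via R3 from reach(f,a), reach(a,d)
round 2: derive reach(f,e) via R3 from reach(f,a), reach(a,e)
round 2: derive reach(f,h) via R3 from reach(f,a), reach(a,h)
round 2: derive reach(h,a) via R3 from reach(h,c), reach(c,a)
round 2: derive reach(j,a) via R3 from reach(j,c), reach(c,a)
round 3: derive reach(c,b) via R3 from reach(c,a), reach(a,b)
round 3: derive reach(c,i) via R3 from reach(c,a), reach(a,i)
round 3: derive reach(e,b) via R3 from reach(e,a), reach(a,b)
round 3: derive reach(e,i) via R3 from reach(e,a), reach(a,i)
round 3: derive reach(f,b) via R3 from reach(f,a), reach(a,b)
round 3: derive reach(f,i) via R3 from reach(f,a), reach(a,i)
round 3: derive reach(h,b) via R3 from reach(h,a), reach(a,b)
round 3: derive reach(h,d) via R3 from reach(h,a), reach(a,d)
round 3: derive reach(h,e) via R3 from reach(h,a), reach(a,e)
round 3: derive reach(h,h) via R3 from reach(h,a), reach(a,h)
round 3: derive reach(h,i) via R3 from reach(h,a), reach(a,i)
round 3: derive reach(j,b) via R3 from reach(j,a), reach(a,b)
round 3: derive reach(j,d) via R3 from reach(j,a), reach(a,d)
round 3: derive reach(j,e) via R3 from reach(j,a), reach(a,e)
round 3: derive reach(j,h) via R3 from reach(j,a), reach(a,h)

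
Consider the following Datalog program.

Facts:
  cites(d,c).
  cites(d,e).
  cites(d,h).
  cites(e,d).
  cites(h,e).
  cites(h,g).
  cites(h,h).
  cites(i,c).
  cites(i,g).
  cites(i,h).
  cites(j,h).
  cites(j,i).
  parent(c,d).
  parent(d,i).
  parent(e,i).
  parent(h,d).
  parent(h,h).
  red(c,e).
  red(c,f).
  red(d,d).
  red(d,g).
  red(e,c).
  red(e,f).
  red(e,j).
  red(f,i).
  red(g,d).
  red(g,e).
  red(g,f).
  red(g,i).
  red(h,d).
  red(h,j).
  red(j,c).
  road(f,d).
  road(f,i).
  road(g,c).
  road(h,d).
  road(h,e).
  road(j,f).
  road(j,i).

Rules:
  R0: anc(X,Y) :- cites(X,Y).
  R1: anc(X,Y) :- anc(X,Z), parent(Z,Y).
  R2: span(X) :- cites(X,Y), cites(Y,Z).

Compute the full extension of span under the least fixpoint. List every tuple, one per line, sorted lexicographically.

round 1: derive span(d) via R2 from cites(d,e), cites(e,d)
round 1: derive span(e) via R2 from cites(e,d), cites(d,c)
round 1: derive span(h) via R2 from cites(h,e), cites(e,d)
round 1: derive span(i) via R2 from cites(i,h), cites(h,e)
round 1: derive span(j) via R2 from cites(j,h), cites(h,e)

span(d)
span(e)
span(h)
span(i)
span(j)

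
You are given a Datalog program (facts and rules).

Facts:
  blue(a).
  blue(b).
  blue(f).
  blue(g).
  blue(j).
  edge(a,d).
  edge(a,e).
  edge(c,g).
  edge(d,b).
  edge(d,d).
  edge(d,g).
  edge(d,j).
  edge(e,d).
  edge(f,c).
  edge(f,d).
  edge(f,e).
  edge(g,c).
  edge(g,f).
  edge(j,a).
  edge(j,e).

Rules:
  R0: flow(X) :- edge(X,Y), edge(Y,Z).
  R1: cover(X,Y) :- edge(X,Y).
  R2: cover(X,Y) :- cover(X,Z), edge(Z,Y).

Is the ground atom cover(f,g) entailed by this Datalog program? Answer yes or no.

round 1: derive cover(a,d) via R1 from edge(a,d)
round 1: derive cover(a,e) via R1 from edge(a,e)
round 1: derive cover(c,g) via R1 from edge(c,g)
round 1: derive cover(d,b) via R1 from edge(d,b)
round 1: derive cover(d,d) via R1 from edge(d,d)
round 1: derive cover(d,g) via R1 from edge(d,g)
round 1: derive cover(d,j) via R1 from edge(d,j)
round 1: derive cover(e,d) via R1 from edge(e,d)
round 1: derive cover(f,c) via R1 from edge(f,c)
round 1: derive cover(f,d) via R1 from edge(f,d)
round 1: derive cover(f,e) via R1 from edge(f,e)
round 1: derive cover(g,c) via R1 from edge(g,c)
round 1: derive cover(g,f) via R1 from edge(g,f)
round 1: derive cover(j,a) via R1 from edge(j,a)
round 1: derive cover(j,e) via R1 from edge(j,e)
round 2: derive cover(a,b) via R2 from cover(a,d), edge(d,b)
round 2: derive cover(a,g) via R2 from cover(a,d), edge(d,g)
round 2: derive cover(a,j) via R2 from cover(a,d), edge(d,j)
round 2: derive cover(c,c) via R2 from cover(c,g), edge(g,c)
round 2: derive cover(c,f) via R2 from cover(c,g), edge(g,f)
round 2: derive cover(d,a) via R2 from cover(d,j), edge(j,a)
round 2: derive cover(d,c) via R2 from cover(d,g), edge(g,c)
round 2: derive cover(d,e) via R2 from cover(d,j), edge(j,e)
round 2: derive cover(d,f) via R2 from cover(d,g), edge(g,f)
round 2: derive cover(e,b) via R2 from cover(e,d), edge(d,b)
round 2: derive cover(e,g) via R2 from cover(e,d), edge(d,g)
round 2: derive cover(e,j) via R2 from cover(e,d), edge(d,j)
round 2: derive cover(f,b) via R2 from cover(f,d), edge(d,b)
round 2: derive cover(f,g) via R2 from cover(f,c), edge(c,g)
round 2: derive cover(f,j) via R2 from cover(f,d), edge(d,j)
round 2: derive cover(g,d) via R2 from cover(g,f), edge(f,d)
round 2: derive cover(g,e) via R2 from cover(g,f), edge(f,e)
round 2: derive cover(g,g) via R2 from cover(g,c), edge(c,g)
round 2: derive cover(j,d) via R2 from cover(j,a), edge(a,d)
round 3: derive cover(a,a) via R2 from cover(a,j), edge(j,a)
round 3: derive cover(a,c) via R2 from cover(a,g), edge(g,c)
round 3: derive cover(a,f) via R2 from cover(a,g), edge(g,f)
round 3: derive cover(c,d) via R2 from cover(c,f), edge(f,d)
round 3: derive cover(c,e) via R2 from cover(c,f), edge(f,e)
round 3: derive cover(e,a) via R2 from cover(e,j), edge(j,a)
round 3: derive cover(e,c) via R2 from cover(e,g), edge(g,c)
round 3: derive cover(e,e) via R2 from cover(e,j), edge(j,e)
round 3: derive cover(e,f) via R2 from cover(e,g), edge(g,f)
round 3: derive cover(f,a) via R2 from cover(f,j), edge(j,a)
round 3: derive cover(f,f) via R2 from cover(f,g), edge(g,f)
round 3: derive cover(g,b) via R2 from cover(g,d), edge(d,b)
round 3: derive cover(g,j) via R2 from cover(g,d), edge(d,j)
round 3: derive cover(j,b) via R2 from cover(j,d), edge(d,b)
round 3: derive cover(j,g) via R2 from cover(j,d), edge(d,g)
round 3: derive cover(j,j) via R2 from cover(j,d), edge(d,j)
round 4: derive cover(c,b) via R2 from cover(c,d), edge(d,b)
round 4: derive cover(c,j) via R2 from cover(c,d), edge(d,j)
round 4: derive cover(g,a) via R2 from cover(g,j), edge(j,a)
round 4: derive cover(j,c) via R2 from cover(j,g), edge(g,c)
round 4: derive cover(j,f) via R2 from cover(j,g), edge(g,f)
round 5: derive cover(c,a) via R2 from cover(c,j), edge(j,a)

yes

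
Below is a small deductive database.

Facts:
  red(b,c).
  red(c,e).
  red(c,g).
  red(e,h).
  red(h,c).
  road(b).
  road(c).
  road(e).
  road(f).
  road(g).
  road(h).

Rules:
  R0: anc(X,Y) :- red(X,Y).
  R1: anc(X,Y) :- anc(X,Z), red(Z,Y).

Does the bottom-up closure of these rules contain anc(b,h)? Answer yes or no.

yes

round 1: derive anc(b,c) via R0 from red(b,c)
round 1: derive anc(c,e) via R0 from red(c,e)
round 1: derive anc(c,g) via R0 from red(c,g)
round 1: derive anc(e,h) via R0 from red(e,h)
round 1: derive anc(h,c) via R0 from red(h,c)
round 2: derive anc(b,e) via R1 from anc(b,c), red(c,e)
round 2: derive anc(b,g) via R1 from anc(b,c), red(c,g)
round 2: derive anc(c,h) via R1 from anc(c,e), red(e,h)
round 2: derive anc(e,c) via R1 from anc(e,h), red(h,c)
round 2: derive anc(h,e) via R1 from anc(h,c), red(c,e)
round 2: derive anc(h,g) via R1 from anc(h,c), red(c,g)
round 3: derive anc(b,h) via R1 from anc(b,e), red(e,h)
round 3: derive anc(c,c) via R1 from anc(c,h), red(h,c)
round 3: derive anc(e,e) via R1 from anc(e,c), red(c,e)
round 3: derive anc(e,g) via R1 from anc(e,c), red(c,g)
round 3: derive anc(h,h) via R1 from anc(h,e), red(e,h)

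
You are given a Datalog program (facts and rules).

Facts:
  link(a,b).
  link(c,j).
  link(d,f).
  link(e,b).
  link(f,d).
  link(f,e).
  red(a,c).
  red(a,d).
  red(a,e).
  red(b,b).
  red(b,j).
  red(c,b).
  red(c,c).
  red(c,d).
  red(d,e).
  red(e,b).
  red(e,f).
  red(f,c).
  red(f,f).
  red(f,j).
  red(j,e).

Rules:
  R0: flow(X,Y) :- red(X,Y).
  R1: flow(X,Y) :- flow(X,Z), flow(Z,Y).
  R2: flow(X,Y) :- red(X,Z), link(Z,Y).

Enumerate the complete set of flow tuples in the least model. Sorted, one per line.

round 1: derive flow(a,c) via R0 from red(a,c)
round 1: derive flow(a,d) via R0 from red(a,d)
round 1: derive flow(a,e) via R0 from red(a,e)
round 1: derive flow(b,b) via R0 from red(b,b)
round 1: derive flow(b,j) via R0 from red(b,j)
round 1: derive flow(c,b) via R0 from red(c,b)
round 1: derive flow(c,c) via R0 from red(c,c)
round 1: derive flow(c,d) via R0 from red(c,d)
round 1: derive flow(d,e) via R0 from red(d,e)
round 1: derive flow(e,b) via R0 from red(e,b)
round 1: derive flow(e,f) via R0 from red(e,f)
round 1: derive flow(f,c) via R0 from red(f,c)
round 1: derive flow(f,f) via R0 from red(f,f)
round 1: derive flow(f,j) via R0 from red(f,j)
round 1: derive flow(j,e) via R0 from red(j,e)
round 1: derive flow(a,b) via R2 from red(a,e), link(e,b)
round 1: derive flow(a,f) via R2 from red(a,d), link(d,f)
round 1: derive flow(a,j) via R2 from red(a,c), link(c,j)
round 1: derive flow(c,f) via R2 from red(c,d), link(d,f)
round 1: derive flow(c,j) via R2 from red(c,c), link(c,j)
round 1: derive flow(d,b) via R2 from red(d,e), link(e,b)
round 1: derive flow(e,d) via R2 from red(e,f), link(f,d)
round 1: derive flow(e,e) via R2 from red(e,f), link(f,e)
round 1: derive flow(f,d) via R2 from red(f,f), link(f,d)
round 1: derive flow(f,e) via R2 from red(f,f), link(f,e)
round 1: derive flow(j,b) via R2 from red(j,e), link(e,b)
round 2: derive flow(b,e) via R1 from flow(b,j), flow(j,e)
round 2: derive flow(c,e) via R1 from flow(c,d), flow(d,e)
round 2: derive flow(d,d) via R1 from flow(d,e), flow(e,d)
round 2: derive flow(d,f) via R1 from flow(d,e), flow(e,f)
round 2: derive flow(d,j) via R1 from flow(d,b), flow(b,j)
round 2: derive flow(e,c) via R1 from flow(e,f), flow(f,c)
round 2: derive flow(e,j) via R1 from flow(e,b), flow(b,j)
round 2: derive flow(f,b) via R1 from flow(f,c), flow(c,b)
round 2: derive flow(j,d) via R1 from flow(j,e), flow(e,d)
round 2: derive flow(j,f) via R1 from flow(j,e), flow(e,f)
round 2: derive flow(j,j) via R1 from flow(j,b), flow(b,j)
round 3: derive flow(b,c) via R1 from flow(b,e), flow(e,c)
round 3: derive flow(b,d) via R1 from flow(b,e), flow(e,d)
round 3: derive flow(b,f) via R1 from flow(b,e), flow(e,f)
round 3: derive flow(d,c) via R1 from flow(d,e), flow(e,c)
round 3: derive flow(j,c) via R1 from flow(j,e), flow(e,c)

flow(a,b)
flow(a,c)
flow(a,d)
flow(a,e)
flow(a,f)
flow(a,j)
flow(b,b)
flow(b,c)
flow(b,d)
flow(b,e)
flow(b,f)
flow(b,j)
flow(c,b)
flow(c,c)
flow(c,d)
flow(c,e)
flow(c,f)
flow(c,j)
flow(d,b)
flow(d,c)
flow(d,d)
flow(d,e)
flow(d,f)
flow(d,j)
flow(e,b)
flow(e,c)
flow(e,d)
flow(e,e)
flow(e,f)
flow(e,j)
flow(f,b)
flow(f,c)
flow(f,d)
flow(f,e)
flow(f,f)
flow(f,j)
flow(j,b)
flow(j,c)
flow(j,d)
flow(j,e)
flow(j,f)
flow(j,j)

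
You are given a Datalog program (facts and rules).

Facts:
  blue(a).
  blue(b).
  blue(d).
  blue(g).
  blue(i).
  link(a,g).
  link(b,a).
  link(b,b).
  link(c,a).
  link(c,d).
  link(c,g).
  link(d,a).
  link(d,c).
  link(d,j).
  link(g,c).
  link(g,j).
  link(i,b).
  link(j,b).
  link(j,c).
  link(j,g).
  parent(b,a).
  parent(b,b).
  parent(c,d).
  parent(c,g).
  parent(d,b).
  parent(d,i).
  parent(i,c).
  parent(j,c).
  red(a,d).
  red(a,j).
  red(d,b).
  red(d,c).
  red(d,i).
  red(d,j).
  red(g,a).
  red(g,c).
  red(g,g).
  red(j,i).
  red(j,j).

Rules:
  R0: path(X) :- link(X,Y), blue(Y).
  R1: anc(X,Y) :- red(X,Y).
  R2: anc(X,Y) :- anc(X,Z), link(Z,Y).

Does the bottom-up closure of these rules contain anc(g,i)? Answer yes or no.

no

round 1: derive anc(a,d) via R1 from red(a,d)
round 1: derive anc(a,j) via R1 from red(a,j)
round 1: derive anc(d,b) via R1 from red(d,b)
round 1: derive anc(d,c) via R1 from red(d,c)
round 1: derive anc(d,i) via R1 from red(d,i)
round 1: derive anc(d,j) via R1 from red(d,j)
round 1: derive anc(g,a) via R1 from red(g,a)
round 1: derive anc(g,c) via R1 from red(g,c)
round 1: derive anc(g,g) via R1 from red(g,g)
round 1: derive anc(j,i) via R1 from red(j,i)
round 1: derive anc(j,j) via R1 from red(j,j)
round 2: derive anc(a,a) via R2 from anc(a,d), link(d,a)
round 2: derive anc(a,b) via R2 from anc(a,j), link(j,b)
round 2: derive anc(a,c) via R2 from anc(a,d), link(d,c)
round 2: derive anc(a,g) via R2 from anc(a,j), link(j,g)
round 2: derive anc(d,a) via R2 from anc(d,b), link(b,a)
round 2: derive anc(d,d) via R2 from anc(d,c), link(c,d)
round 2: derive anc(d,g) via R2 from anc(d,c), link(c,g)
round 2: derive anc(g,d) via R2 from anc(g,c), link(c,d)
round 2: derive anc(g,j) via R2 from anc(g,g), link(g,j)
round 2: derive anc(j,b) via R2 from anc(j,i), link(i,b)
round 2: derive anc(j,c) via R2 from anc(j,j), link(j,c)
round 2: derive anc(j,g) via R2 from anc(j,j), link(j,g)
round 3: derive anc(g,b) via R2 from anc(g,j), link(j,b)
round 3: derive anc(j,a) via R2 from anc(j,b), link(b,a)
round 3: derive anc(j,d) via R2 from anc(j,c), link(c,d)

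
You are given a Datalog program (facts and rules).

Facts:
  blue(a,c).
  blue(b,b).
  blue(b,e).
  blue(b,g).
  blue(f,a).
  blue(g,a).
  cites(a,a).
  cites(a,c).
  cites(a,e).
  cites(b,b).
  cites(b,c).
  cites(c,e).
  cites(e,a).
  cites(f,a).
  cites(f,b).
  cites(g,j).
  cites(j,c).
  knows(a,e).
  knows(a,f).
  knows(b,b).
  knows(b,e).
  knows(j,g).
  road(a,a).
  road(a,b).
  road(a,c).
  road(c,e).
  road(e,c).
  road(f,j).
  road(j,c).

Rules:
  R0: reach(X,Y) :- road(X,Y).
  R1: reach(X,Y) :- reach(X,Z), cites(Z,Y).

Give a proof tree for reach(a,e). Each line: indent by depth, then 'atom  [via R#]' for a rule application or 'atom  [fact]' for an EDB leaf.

reach(a,e)  [via R1]
  reach(a,a)  [via R0]
    road(a,a)  [fact]
  cites(a,e)  [fact]

round 1: derive reach(a,a) via R0 from road(a,a)
round 1: derive reach(a,b) via R0 from road(a,b)
round 1: derive reach(a,c) via R0 from road(a,c)
round 1: derive reach(c,e) via R0 from road(c,e)
round 1: derive reach(e,c) via R0 from road(e,c)
round 1: derive reach(f,j) via R0 from road(f,j)
round 1: derive reach(j,c) via R0 from road(j,c)
round 2: derive reach(a,e) via R1 from reach(a,a), cites(a,e)
round 2: derive reach(c,a) via R1 from reach(c,e), cites(e,a)
round 2: derive reach(e,e) via R1 from reach(e,c), cites(c,e)
round 2: derive reach(f,c) via R1 from reach(f,j), cites(j,c)
round 2: derive reach(j,e) via R1 from reach(j,c), cites(c,e)
round 3: derive reach(c,c) via R1 from reach(c,a), cites(a,c)
round 3: derive reach(e,a) via R1 from reach(e,e), cites(e,a)
round 3: derive reach(f,e) via R1 from reach(f,c), cites(c,e)
round 3: derive reach(j,a) via R1 from reach(j,e), cites(e,a)
round 4: derive reach(f,a) via R1 from reach(f,e), cites(e,a)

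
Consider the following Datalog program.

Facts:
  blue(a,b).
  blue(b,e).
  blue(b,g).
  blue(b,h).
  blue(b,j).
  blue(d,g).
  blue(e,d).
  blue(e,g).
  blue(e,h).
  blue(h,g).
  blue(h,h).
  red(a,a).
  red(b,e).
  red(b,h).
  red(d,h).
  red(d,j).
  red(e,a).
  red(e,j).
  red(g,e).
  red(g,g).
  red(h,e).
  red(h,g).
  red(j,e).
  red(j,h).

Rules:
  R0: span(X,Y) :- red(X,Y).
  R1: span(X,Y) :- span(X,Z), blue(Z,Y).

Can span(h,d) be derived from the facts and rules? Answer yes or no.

yes

round 1: derive span(a,a) via R0 from red(a,a)
round 1: derive span(b,e) via R0 from red(b,e)
round 1: derive span(b,h) via R0 from red(b,h)
round 1: derive span(d,h) via R0 from red(d,h)
round 1: derive span(d,j) via R0 from red(d,j)
round 1: derive span(e,a) via R0 from red(e,a)
round 1: derive span(e,j) via R0 from red(e,j)
round 1: derive span(g,e) via R0 from red(g,e)
round 1: derive span(g,g) via R0 from red(g,g)
round 1: derive span(h,e) via R0 from red(h,e)
round 1: derive span(h,g) via R0 from red(h,g)
round 1: derive span(j,e) via R0 from red(j,e)
round 1: derive span(j,h) via R0 from red(j,h)
round 2: derive span(a,b) via R1 from span(a,a), blue(a,b)
round 2: derive span(b,d) via R1 from span(b,e), blue(e,d)
round 2: derive span(b,g) via R1 from span(b,e), blue(e,g)
round 2: derive span(d,g) via R1 from span(d,h), blue(h,g)
round 2: derive span(e,b) via R1 from span(e,a), blue(a,b)
round 2: derive span(g,d) via R1 from span(g,e), blue(e,d)
round 2: derive span(g,h) via R1 from span(g,e), blue(e,h)
round 2: derive span(h,d) via R1 from span(h,e), blue(e,d)
round 2: derive span(h,h) via R1 from span(h,e), blue(e,h)
round 2: derive span(j,d) via R1 from span(j,e), blue(e,d)
round 2: derive span(j,g) via R1 from span(j,e), blue(e,g)
round 3: derive span(a,e) via R1 from span(a,b), blue(b,e)
round 3: derive span(a,g) via R1 from span(a,b), blue(b,g)
round 3: derive span(a,h) via R1 from span(a,b), blue(b,h)
round 3: derive span(a,j) via R1 from span(a,b), blue(b,j)
round 3: derive span(e,e) via R1 from span(e,b), blue(b,e)
round 3: derive span(e,g) via R1 from span(e,b), blue(b,g)
round 3: derive span(e,h) via R1 from span(e,b), blue(b,h)
round 4: derive span(a,d) via R1 from span(a,e), blue(e,d)
round 4: derive span(e,d) via R1 from span(e,e), blue(e,d)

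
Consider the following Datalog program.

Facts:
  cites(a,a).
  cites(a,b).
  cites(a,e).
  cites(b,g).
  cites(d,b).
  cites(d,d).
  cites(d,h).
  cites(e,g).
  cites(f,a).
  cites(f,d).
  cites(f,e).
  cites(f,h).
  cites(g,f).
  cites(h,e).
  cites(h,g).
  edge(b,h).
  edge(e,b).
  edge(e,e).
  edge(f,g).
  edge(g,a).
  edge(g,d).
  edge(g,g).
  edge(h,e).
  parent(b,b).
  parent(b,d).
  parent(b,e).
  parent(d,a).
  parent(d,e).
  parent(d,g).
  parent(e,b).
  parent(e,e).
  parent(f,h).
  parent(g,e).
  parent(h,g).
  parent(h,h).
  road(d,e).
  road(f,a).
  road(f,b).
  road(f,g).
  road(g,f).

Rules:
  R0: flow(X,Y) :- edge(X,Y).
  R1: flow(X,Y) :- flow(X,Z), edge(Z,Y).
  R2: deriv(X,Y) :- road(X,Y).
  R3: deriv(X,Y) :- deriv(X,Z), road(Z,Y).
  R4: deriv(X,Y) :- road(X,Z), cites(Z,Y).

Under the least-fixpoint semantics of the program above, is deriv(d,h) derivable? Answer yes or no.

no

round 1: derive deriv(d,e) via R2 from road(d,e)
round 1: derive deriv(f,a) via R2 from road(f,a)
round 1: derive deriv(f,b) via R2 from road(f,b)
round 1: derive deriv(f,g) via R2 from road(f,g)
round 1: derive deriv(g,f) via R2 from road(g,f)
round 1: derive deriv(d,g) via R4 from road(d,e), cites(e,g)
round 1: derive deriv(f,e) via R4 from road(f,a), cites(a,e)
round 1: derive deriv(f,f) via R4 from road(f,g), cites(g,f)
round 1: derive deriv(g,a) via R4 from road(g,f), cites(f,a)
round 1: derive deriv(g,d) via R4 from road(g,f), cites(f,d)
round 1: derive deriv(g,e) via R4 from road(g,f), cites(f,e)
round 1: derive deriv(g,h) via R4 from road(g,f), cites(f,h)
round 2: derive deriv(d,f) via R3 from deriv(d,g), road(g,f)
round 2: derive deriv(g,b) via R3 from deriv(g,f), road(f,b)
round 2: derive deriv(g,g) via R3 from deriv(g,f), road(f,g)
round 3: derive deriv(d,a) via R3 from deriv(d,f), road(f,a)
round 3: derive deriv(d,b) via R3 from deriv(d,f), road(f,b)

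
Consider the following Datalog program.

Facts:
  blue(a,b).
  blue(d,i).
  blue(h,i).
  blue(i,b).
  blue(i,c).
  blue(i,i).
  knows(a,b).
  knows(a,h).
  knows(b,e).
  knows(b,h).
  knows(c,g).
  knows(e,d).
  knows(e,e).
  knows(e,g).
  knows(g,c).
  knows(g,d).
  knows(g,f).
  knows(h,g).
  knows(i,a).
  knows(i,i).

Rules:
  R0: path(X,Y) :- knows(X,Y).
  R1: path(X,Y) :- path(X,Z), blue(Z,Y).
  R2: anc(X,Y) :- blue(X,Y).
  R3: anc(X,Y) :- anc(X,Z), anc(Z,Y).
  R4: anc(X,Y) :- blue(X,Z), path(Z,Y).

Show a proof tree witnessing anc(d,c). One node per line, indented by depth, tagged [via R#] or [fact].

anc(d,c)  [via R3]
  anc(d,i)  [via R2]
    blue(d,i)  [fact]
  anc(i,c)  [via R2]
    blue(i,c)  [fact]

round 1: derive path(a,b) via R0 from knows(a,b)
round 1: derive path(a,h) via R0 from knows(a,h)
round 1: derive path(b,e) via R0 from knows(b,e)
round 1: derive path(b,h) via R0 from knows(b,h)
round 1: derive path(c,g) via R0 from knows(c,g)
round 1: derive path(e,d) via R0 from knows(e,d)
round 1: derive path(e,e) via R0 from knows(e,e)
round 1: derive path(e,g) via R0 from knows(e,g)
round 1: derive path(g,c) via R0 from knows(g,c)
round 1: derive path(g,d) via R0 from knows(g,d)
round 1: derive path(g,f) via R0 from knows(g,f)
round 1: derive path(h,g) via R0 from knows(h,g)
round 1: derive path(i,a) via R0 from knows(i,a)
round 1: derive path(i,i) via R0 from knows(i,i)
round 1: derive anc(a,b) via R2 from blue(a,b)
round 1: derive anc(d,i) via R2 from blue(d,i)
round 1: derive anc(h,i) via R2 from blue(h,i)
round 1: derive anc(i,b) via R2 from blue(i,b)
round 1: derive anc(i,c) via R2 from blue(i,c)
round 1: derive anc(i,i) via R2 from blue(i,i)
round 2: derive path(a,i) via R1 from path(a,h), blue(h,i)
round 2: derive path(b,i) via R1 from path(b,h), blue(h,i)
round 2: derive path(e,i) via R1 from path(e,d), blue(d,i)
round 2: derive path(g,i) via R1 from path(g,d), blue(d,i)
round 2: derive path(i,b) via R1 from path(i,a), blue(a,b)
round 2: derive path(i,c) via R1 from path(i,i), blue(i,c)
round 2: derive anc(d,b) via R3 from anc(d,i), anc(i,b)
round 2: derive anc(d,c) via R3 from anc(d,i), anc(i,c)
round 2: derive anc(h,b) via R3 from anc(h,i), anc(i,b)
round 2: derive anc(h,c) via R3 from anc(h,i), anc(i,c)
round 2: derive anc(a,e) via R4 from blue(a,b), path(b,e)
round 2: derive anc(a,h) via R4 from blue(a,b), path(b,h)
round 2: derive anc(d,a) via R4 from blue(d,i), path(i,a)
round 2: derive anc(h,a) via R4 from blue(h,i), path(i,a)
round 2: derive anc(i,a) via R4 from blue(i,i), path(i,a)
round 2: derive anc(i,e) via R4 from blue(i,b), path(b,e)
round 2: derive anc(i,g) via R4 from blue(i,c), path(c,g)
round 2: derive anc(i,h) via R4 from blue(i,b), path(b,h)
round 3: derive path(a,c) via R1 from path(a,i), blue(i,c)
round 3: derive path(b,b) via R1 from path(b,i), blue(i,b)
round 3: derive path(b,c) via R1 from path(b,i), blue(i,c)
round 3: derive path(e,b) via R1 from path(e,i), blue(i,b)
round 3: derive path(e,c) via R1 from path(e,i), blue(i,c)
round 3: derive path(g,b) via R1 from path(g,i), blue(i,b)
round 3: derive anc(a,a) via R3 from anc(a,h), anc(h,a)
round 3: derive anc(a,c) via R3 from anc(a,h), anc(h,c)
round 3: derive anc(a,i) via R3 from anc(a,h), anc(h,i)
round 3: derive anc(d,e) via R3 from anc(d,a), anc(a,e)
round 3: derive anc(d,g) via R3 from anc(d,i), anc(i,g)
round 3: derive anc(d,h) via R3 from anc(d,a), anc(a,h)
round 3: derive anc(h,e) via R3 from anc(h,a), anc(a,e)
round 3: derive anc(h,g) via R3 from anc(h,i), anc(i,g)
round 3: derive anc(h,h) via R3 from anc(h,a), anc(a,h)
round 4: derive anc(a,g) via R3 from anc(a,h), anc(h,g)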